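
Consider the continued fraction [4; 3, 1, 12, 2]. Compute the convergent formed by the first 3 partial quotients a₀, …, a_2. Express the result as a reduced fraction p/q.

Start with 1.
3 + 1/(1/1) = 3 + 1/1 = 4/1
4 + 1/(4/1) = 4 + 1/4 = 17/4

17/4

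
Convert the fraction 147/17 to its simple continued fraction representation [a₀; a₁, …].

[8; 1, 1, 1, 5]

⌊147/17⌋ = 8, remainder 11
⌊17/11⌋ = 1, remainder 6
⌊11/6⌋ = 1, remainder 5
⌊6/5⌋ = 1, remainder 1
⌊5/1⌋ = 5, remainder 0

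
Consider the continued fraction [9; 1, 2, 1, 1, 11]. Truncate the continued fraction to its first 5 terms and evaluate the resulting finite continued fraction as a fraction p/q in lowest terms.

68/7

a_0 = 9: 9/1
a_1 = 1: 10/1
a_2 = 2: 29/3
a_3 = 1: 39/4
a_4 = 1: 68/7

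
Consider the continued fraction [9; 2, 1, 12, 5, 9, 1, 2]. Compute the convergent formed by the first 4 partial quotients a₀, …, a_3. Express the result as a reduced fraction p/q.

355/38

Start with 12.
1 + 1/(12/1) = 1 + 1/12 = 13/12
2 + 1/(13/12) = 2 + 12/13 = 38/13
9 + 1/(38/13) = 9 + 13/38 = 355/38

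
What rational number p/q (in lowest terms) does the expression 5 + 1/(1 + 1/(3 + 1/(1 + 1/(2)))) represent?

Build up convergents one term at a time:
a_0 = 5: 5/1
a_1 = 1: 6/1
a_2 = 3: 23/4
a_3 = 1: 29/5
a_4 = 2: 81/14

81/14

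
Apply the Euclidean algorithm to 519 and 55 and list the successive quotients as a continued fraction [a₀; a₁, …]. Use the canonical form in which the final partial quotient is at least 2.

[9; 2, 3, 2, 3]

Run the Euclidean algorithm, recording each quotient:
519 = 9·55 + 24, so a_0 = 9
55 = 2·24 + 7, so a_1 = 2
24 = 3·7 + 3, so a_2 = 3
7 = 2·3 + 1, so a_3 = 2
3 = 3·1 + 0, so a_4 = 3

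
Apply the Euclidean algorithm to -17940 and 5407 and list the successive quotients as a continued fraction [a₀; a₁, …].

-17940 ÷ 5407 → quotient -4, remainder 3688
5407 ÷ 3688 → quotient 1, remainder 1719
3688 ÷ 1719 → quotient 2, remainder 250
1719 ÷ 250 → quotient 6, remainder 219
250 ÷ 219 → quotient 1, remainder 31
219 ÷ 31 → quotient 7, remainder 2
31 ÷ 2 → quotient 15, remainder 1
2 ÷ 1 → quotient 2, remainder 0

[-4; 1, 2, 6, 1, 7, 15, 2]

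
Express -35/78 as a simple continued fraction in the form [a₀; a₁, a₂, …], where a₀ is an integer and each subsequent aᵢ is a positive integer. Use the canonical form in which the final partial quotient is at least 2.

-35 ÷ 78 → quotient -1, remainder 43
78 ÷ 43 → quotient 1, remainder 35
43 ÷ 35 → quotient 1, remainder 8
35 ÷ 8 → quotient 4, remainder 3
8 ÷ 3 → quotient 2, remainder 2
3 ÷ 2 → quotient 1, remainder 1
2 ÷ 1 → quotient 2, remainder 0

[-1; 1, 1, 4, 2, 1, 2]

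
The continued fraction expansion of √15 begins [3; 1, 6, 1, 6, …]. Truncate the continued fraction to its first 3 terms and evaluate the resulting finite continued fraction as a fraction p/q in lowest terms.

Start with 6.
1 + 1/(6/1) = 1 + 1/6 = 7/6
3 + 1/(7/6) = 3 + 6/7 = 27/7

27/7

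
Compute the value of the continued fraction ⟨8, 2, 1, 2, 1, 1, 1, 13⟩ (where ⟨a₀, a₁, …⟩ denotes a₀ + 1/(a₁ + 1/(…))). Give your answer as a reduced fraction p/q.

Compute successive convergents:
a_0 = 8: 8/1
a_1 = 2: 17/2
a_2 = 1: 25/3
a_3 = 2: 67/8
a_4 = 1: 92/11
a_5 = 1: 159/19
a_6 = 1: 251/30
a_7 = 13: 3422/409

3422/409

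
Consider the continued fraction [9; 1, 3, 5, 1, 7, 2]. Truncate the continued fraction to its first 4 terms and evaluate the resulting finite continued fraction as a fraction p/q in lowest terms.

205/21

Start with 5.
3 + 1/(5/1) = 3 + 1/5 = 16/5
1 + 1/(16/5) = 1 + 5/16 = 21/16
9 + 1/(21/16) = 9 + 16/21 = 205/21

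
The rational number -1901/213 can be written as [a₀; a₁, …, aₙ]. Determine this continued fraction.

[-9; 13, 3, 5]

Repeatedly divide and take the remainder:
-1901 = -9·213 + 16, so a_0 = -9
213 = 13·16 + 5, so a_1 = 13
16 = 3·5 + 1, so a_2 = 3
5 = 5·1 + 0, so a_3 = 5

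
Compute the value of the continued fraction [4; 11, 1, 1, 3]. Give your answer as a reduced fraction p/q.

a_0 = 4: 4/1
a_1 = 11: 45/11
a_2 = 1: 49/12
a_3 = 1: 94/23
a_4 = 3: 331/81

331/81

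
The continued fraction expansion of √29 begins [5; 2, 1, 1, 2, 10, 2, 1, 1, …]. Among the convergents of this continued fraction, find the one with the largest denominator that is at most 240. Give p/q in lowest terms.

List convergents until the denominator exceeds the bound:
a_0 = 5: 5/1  (≤ bound)
a_1 = 2: 11/2  (≤ bound)
a_2 = 1: 16/3  (≤ bound)
a_3 = 1: 27/5  (≤ bound)
a_4 = 2: 70/13  (≤ bound)
a_5 = 10: 727/135  (≤ bound)
a_6 = 2: 1524/283  (> 240, stop)

727/135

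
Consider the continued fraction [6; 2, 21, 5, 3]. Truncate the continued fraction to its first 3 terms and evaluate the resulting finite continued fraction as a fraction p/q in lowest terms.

279/43

Compute successive convergents:
a_0 = 6: 6/1
a_1 = 2: 13/2
a_2 = 21: 279/43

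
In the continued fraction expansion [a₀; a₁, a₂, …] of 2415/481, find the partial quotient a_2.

10

2415 ÷ 481 → quotient 5, remainder 10
481 ÷ 10 → quotient 48, remainder 1
10 ÷ 1 → quotient 10, remainder 0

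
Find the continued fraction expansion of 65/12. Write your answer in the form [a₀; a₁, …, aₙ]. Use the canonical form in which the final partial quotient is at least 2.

65 ÷ 12 → quotient 5, remainder 5
12 ÷ 5 → quotient 2, remainder 2
5 ÷ 2 → quotient 2, remainder 1
2 ÷ 1 → quotient 2, remainder 0

[5; 2, 2, 2]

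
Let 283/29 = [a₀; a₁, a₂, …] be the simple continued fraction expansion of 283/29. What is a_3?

Repeatedly divide and take the remainder:
283 ÷ 29 → quotient 9, remainder 22
29 ÷ 22 → quotient 1, remainder 7
22 ÷ 7 → quotient 3, remainder 1
7 ÷ 1 → quotient 7, remainder 0

7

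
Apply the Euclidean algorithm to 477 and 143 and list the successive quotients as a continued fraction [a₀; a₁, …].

477 = 3·143 + 48, so a_0 = 3
143 = 2·48 + 47, so a_1 = 2
48 = 1·47 + 1, so a_2 = 1
47 = 47·1 + 0, so a_3 = 47

[3; 2, 1, 47]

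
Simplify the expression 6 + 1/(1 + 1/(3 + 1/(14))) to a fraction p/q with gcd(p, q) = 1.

385/57

Build up convergents one term at a time:
a_0 = 6: 6/1
a_1 = 1: 7/1
a_2 = 3: 27/4
a_3 = 14: 385/57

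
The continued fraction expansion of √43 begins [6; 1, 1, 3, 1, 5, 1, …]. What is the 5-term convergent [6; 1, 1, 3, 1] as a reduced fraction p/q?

Start with 1.
3 + 1/(1/1) = 3 + 1/1 = 4/1
1 + 1/(4/1) = 1 + 1/4 = 5/4
1 + 1/(5/4) = 1 + 4/5 = 9/5
6 + 1/(9/5) = 6 + 5/9 = 59/9

59/9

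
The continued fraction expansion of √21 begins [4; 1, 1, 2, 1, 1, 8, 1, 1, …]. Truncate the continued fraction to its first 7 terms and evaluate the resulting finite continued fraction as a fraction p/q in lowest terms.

Start with 8.
1 + 1/(8/1) = 1 + 1/8 = 9/8
1 + 1/(9/8) = 1 + 8/9 = 17/9
2 + 1/(17/9) = 2 + 9/17 = 43/17
1 + 1/(43/17) = 1 + 17/43 = 60/43
1 + 1/(60/43) = 1 + 43/60 = 103/60
4 + 1/(103/60) = 4 + 60/103 = 472/103

472/103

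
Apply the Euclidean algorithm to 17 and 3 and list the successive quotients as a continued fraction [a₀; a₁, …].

17 = 5·3 + 2, so a_0 = 5
3 = 1·2 + 1, so a_1 = 1
2 = 2·1 + 0, so a_2 = 2

[5; 1, 2]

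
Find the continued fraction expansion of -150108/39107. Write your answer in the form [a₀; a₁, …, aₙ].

[-4; 6, 5, 3, 12, 32]

Run the Euclidean algorithm, recording each quotient:
-150108 ÷ 39107 → quotient -4, remainder 6320
39107 ÷ 6320 → quotient 6, remainder 1187
6320 ÷ 1187 → quotient 5, remainder 385
1187 ÷ 385 → quotient 3, remainder 32
385 ÷ 32 → quotient 12, remainder 1
32 ÷ 1 → quotient 32, remainder 0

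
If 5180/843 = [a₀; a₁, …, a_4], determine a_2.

⌊5180/843⌋ = 6, remainder 122
⌊843/122⌋ = 6, remainder 111
⌊122/111⌋ = 1, remainder 11

1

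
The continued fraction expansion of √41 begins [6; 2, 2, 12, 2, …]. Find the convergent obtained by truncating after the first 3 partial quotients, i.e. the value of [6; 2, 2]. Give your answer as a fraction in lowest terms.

Start with 2.
2 + 1/(2/1) = 2 + 1/2 = 5/2
6 + 1/(5/2) = 6 + 2/5 = 32/5

32/5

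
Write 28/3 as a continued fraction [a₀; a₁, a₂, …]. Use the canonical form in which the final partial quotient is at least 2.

[9; 3]

⌊28/3⌋ = 9, remainder 1
⌊3/1⌋ = 3, remainder 0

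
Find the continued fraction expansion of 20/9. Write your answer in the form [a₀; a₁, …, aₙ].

[2; 4, 2]

20 ÷ 9 → quotient 2, remainder 2
9 ÷ 2 → quotient 4, remainder 1
2 ÷ 1 → quotient 2, remainder 0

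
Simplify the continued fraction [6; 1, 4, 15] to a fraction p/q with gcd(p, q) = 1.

a_0 = 6: 6/1
a_1 = 1: 7/1
a_2 = 4: 34/5
a_3 = 15: 517/76

517/76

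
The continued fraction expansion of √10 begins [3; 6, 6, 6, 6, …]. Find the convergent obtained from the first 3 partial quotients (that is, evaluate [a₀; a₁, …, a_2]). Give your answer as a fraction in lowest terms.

117/37

Collapse the nested fraction from the inside out:
Start with 6.
6 + 1/(6/1) = 6 + 1/6 = 37/6
3 + 1/(37/6) = 3 + 6/37 = 117/37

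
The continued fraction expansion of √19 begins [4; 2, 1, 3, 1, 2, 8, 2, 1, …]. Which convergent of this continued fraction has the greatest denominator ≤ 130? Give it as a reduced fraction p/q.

a_0 = 4: 4/1  (≤ bound)
a_1 = 2: 9/2  (≤ bound)
a_2 = 1: 13/3  (≤ bound)
a_3 = 3: 48/11  (≤ bound)
a_4 = 1: 61/14  (≤ bound)
a_5 = 2: 170/39  (≤ bound)
a_6 = 8: 1421/326  (> 130, stop)

170/39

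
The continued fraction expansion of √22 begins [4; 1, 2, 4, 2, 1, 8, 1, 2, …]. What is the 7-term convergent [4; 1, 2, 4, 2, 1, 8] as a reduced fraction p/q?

Start with 8.
1 + 1/(8/1) = 1 + 1/8 = 9/8
2 + 1/(9/8) = 2 + 8/9 = 26/9
4 + 1/(26/9) = 4 + 9/26 = 113/26
2 + 1/(113/26) = 2 + 26/113 = 252/113
1 + 1/(252/113) = 1 + 113/252 = 365/252
4 + 1/(365/252) = 4 + 252/365 = 1712/365

1712/365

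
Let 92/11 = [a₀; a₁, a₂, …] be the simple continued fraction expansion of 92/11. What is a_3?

3

Run the Euclidean algorithm, recording each quotient:
92 = 8·11 + 4, so a_0 = 8
11 = 2·4 + 3, so a_1 = 2
4 = 1·3 + 1, so a_2 = 1
3 = 3·1 + 0, so a_3 = 3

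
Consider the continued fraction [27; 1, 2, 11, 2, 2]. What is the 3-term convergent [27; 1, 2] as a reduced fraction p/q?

83/3

Start with 2.
1 + 1/(2/1) = 1 + 1/2 = 3/2
27 + 1/(3/2) = 27 + 2/3 = 83/3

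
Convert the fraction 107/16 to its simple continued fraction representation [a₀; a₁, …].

[6; 1, 2, 5]

Run the Euclidean algorithm, recording each quotient:
107 = 6·16 + 11, so a_0 = 6
16 = 1·11 + 5, so a_1 = 1
11 = 2·5 + 1, so a_2 = 2
5 = 5·1 + 0, so a_3 = 5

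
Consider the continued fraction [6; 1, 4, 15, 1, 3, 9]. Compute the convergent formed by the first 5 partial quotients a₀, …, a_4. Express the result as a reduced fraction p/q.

Work from the innermost term outward:
Start with 1.
15 + 1/(1/1) = 15 + 1/1 = 16/1
4 + 1/(16/1) = 4 + 1/16 = 65/16
1 + 1/(65/16) = 1 + 16/65 = 81/65
6 + 1/(81/65) = 6 + 65/81 = 551/81

551/81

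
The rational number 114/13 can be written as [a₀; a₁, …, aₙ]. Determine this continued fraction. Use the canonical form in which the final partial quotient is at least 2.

114 ÷ 13 → quotient 8, remainder 10
13 ÷ 10 → quotient 1, remainder 3
10 ÷ 3 → quotient 3, remainder 1
3 ÷ 1 → quotient 3, remainder 0

[8; 1, 3, 3]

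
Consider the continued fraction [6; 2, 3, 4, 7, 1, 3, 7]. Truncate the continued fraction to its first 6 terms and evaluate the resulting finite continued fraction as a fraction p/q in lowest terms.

Start with 1.
7 + 1/(1/1) = 7 + 1/1 = 8/1
4 + 1/(8/1) = 4 + 1/8 = 33/8
3 + 1/(33/8) = 3 + 8/33 = 107/33
2 + 1/(107/33) = 2 + 33/107 = 247/107
6 + 1/(247/107) = 6 + 107/247 = 1589/247

1589/247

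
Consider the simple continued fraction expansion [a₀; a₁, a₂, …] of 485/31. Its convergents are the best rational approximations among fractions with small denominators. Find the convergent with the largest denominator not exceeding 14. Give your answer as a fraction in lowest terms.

List convergents until the denominator exceeds the bound:
a_0 = 15: 15/1  (≤ bound)
a_1 = 1: 16/1  (≤ bound)
a_2 = 1: 31/2  (≤ bound)
a_3 = 1: 47/3  (≤ bound)
a_4 = 4: 219/14  (≤ bound)
a_5 = 2: 485/31  (> 14, stop)

219/14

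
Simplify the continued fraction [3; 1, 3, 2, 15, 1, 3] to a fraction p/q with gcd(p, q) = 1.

2202/583

Start with 3.
1 + 1/(3/1) = 1 + 1/3 = 4/3
15 + 1/(4/3) = 15 + 3/4 = 63/4
2 + 1/(63/4) = 2 + 4/63 = 130/63
3 + 1/(130/63) = 3 + 63/130 = 453/130
1 + 1/(453/130) = 1 + 130/453 = 583/453
3 + 1/(583/453) = 3 + 453/583 = 2202/583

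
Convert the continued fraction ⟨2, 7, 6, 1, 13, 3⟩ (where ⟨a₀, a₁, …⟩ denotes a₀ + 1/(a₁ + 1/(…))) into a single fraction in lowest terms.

a_0 = 2: 2/1
a_1 = 7: 15/7
a_2 = 6: 92/43
a_3 = 1: 107/50
a_4 = 13: 1483/693
a_5 = 3: 4556/2129

4556/2129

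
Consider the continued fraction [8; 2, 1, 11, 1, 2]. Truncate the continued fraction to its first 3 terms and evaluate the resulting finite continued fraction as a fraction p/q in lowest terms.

Use the convergent recurrence hₖ = aₖ·hₖ₋₁ + hₖ₋₂ (and likewise for the denominators kₖ):
a_0 = 8: 8/1
a_1 = 2: 17/2
a_2 = 1: 25/3

25/3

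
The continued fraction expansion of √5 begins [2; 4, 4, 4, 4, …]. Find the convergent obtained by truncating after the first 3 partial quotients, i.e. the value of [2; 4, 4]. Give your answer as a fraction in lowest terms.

Build up convergents one term at a time:
a_0 = 2: 2/1
a_1 = 4: 9/4
a_2 = 4: 38/17

38/17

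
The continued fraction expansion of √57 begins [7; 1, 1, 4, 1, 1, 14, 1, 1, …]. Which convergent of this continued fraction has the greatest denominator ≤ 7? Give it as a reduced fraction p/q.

a_0 = 7: 7/1  (≤ bound)
a_1 = 1: 8/1  (≤ bound)
a_2 = 1: 15/2  (≤ bound)
a_3 = 4: 68/9  (> 7, stop)

15/2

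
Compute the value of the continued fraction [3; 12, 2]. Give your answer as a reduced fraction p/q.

77/25

Start with 2.
12 + 1/(2/1) = 12 + 1/2 = 25/2
3 + 1/(25/2) = 3 + 2/25 = 77/25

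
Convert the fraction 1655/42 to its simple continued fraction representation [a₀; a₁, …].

[39; 2, 2, 8]

1655 ÷ 42 → quotient 39, remainder 17
42 ÷ 17 → quotient 2, remainder 8
17 ÷ 8 → quotient 2, remainder 1
8 ÷ 1 → quotient 8, remainder 0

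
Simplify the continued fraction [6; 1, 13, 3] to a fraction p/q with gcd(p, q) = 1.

298/43

Start with 3.
13 + 1/(3/1) = 13 + 1/3 = 40/3
1 + 1/(40/3) = 1 + 3/40 = 43/40
6 + 1/(43/40) = 6 + 40/43 = 298/43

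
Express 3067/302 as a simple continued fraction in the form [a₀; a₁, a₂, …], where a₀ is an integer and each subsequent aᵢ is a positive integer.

[10; 6, 2, 2, 1, 6]

Repeatedly divide and take the remainder:
3067 = 10·302 + 47, so a_0 = 10
302 = 6·47 + 20, so a_1 = 6
47 = 2·20 + 7, so a_2 = 2
20 = 2·7 + 6, so a_3 = 2
7 = 1·6 + 1, so a_4 = 1
6 = 6·1 + 0, so a_5 = 6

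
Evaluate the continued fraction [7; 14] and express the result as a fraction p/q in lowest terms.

a_0 = 7: 7/1
a_1 = 14: 99/14

99/14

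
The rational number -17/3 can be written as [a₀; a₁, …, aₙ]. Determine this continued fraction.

Repeatedly divide and take the remainder:
⌊-17/3⌋ = -6, remainder 1
⌊3/1⌋ = 3, remainder 0

[-6; 3]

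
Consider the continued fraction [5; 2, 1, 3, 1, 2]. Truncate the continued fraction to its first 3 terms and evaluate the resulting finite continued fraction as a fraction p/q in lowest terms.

Start with 1.
2 + 1/(1/1) = 2 + 1/1 = 3/1
5 + 1/(3/1) = 5 + 1/3 = 16/3

16/3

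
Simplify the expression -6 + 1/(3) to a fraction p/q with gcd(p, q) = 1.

-17/3

a_0 = -6: -6/1
a_1 = 3: -17/3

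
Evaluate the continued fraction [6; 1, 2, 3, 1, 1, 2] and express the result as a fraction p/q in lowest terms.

Start with 2.
1 + 1/(2/1) = 1 + 1/2 = 3/2
1 + 1/(3/2) = 1 + 2/3 = 5/3
3 + 1/(5/3) = 3 + 3/5 = 18/5
2 + 1/(18/5) = 2 + 5/18 = 41/18
1 + 1/(41/18) = 1 + 18/41 = 59/41
6 + 1/(59/41) = 6 + 41/59 = 395/59

395/59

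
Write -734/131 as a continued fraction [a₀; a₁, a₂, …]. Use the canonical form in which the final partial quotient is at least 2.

[-6; 2, 1, 1, 12, 2]

Repeatedly divide and take the remainder:
-734 = -6·131 + 52, so a_0 = -6
131 = 2·52 + 27, so a_1 = 2
52 = 1·27 + 25, so a_2 = 1
27 = 1·25 + 2, so a_3 = 1
25 = 12·2 + 1, so a_4 = 12
2 = 2·1 + 0, so a_5 = 2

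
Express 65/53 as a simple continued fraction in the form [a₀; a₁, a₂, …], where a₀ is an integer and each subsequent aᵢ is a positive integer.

[1; 4, 2, 2, 2]

65 = 1·53 + 12, so a_0 = 1
53 = 4·12 + 5, so a_1 = 4
12 = 2·5 + 2, so a_2 = 2
5 = 2·2 + 1, so a_3 = 2
2 = 2·1 + 0, so a_4 = 2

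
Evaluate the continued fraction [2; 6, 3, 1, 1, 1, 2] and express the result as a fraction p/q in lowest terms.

a_0 = 2: 2/1
a_1 = 6: 13/6
a_2 = 3: 41/19
a_3 = 1: 54/25
a_4 = 1: 95/44
a_5 = 1: 149/69
a_6 = 2: 393/182

393/182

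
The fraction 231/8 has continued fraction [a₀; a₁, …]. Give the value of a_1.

1

Apply division with remainder until the remainder is 0:
231 = 28·8 + 7, so a_0 = 28
8 = 1·7 + 1, so a_1 = 1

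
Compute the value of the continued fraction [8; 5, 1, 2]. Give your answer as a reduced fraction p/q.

139/17

a_0 = 8: 8/1
a_1 = 5: 41/5
a_2 = 1: 49/6
a_3 = 2: 139/17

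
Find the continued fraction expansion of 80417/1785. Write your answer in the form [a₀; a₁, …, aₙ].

Repeatedly divide and take the remainder:
80417 ÷ 1785 → quotient 45, remainder 92
1785 ÷ 92 → quotient 19, remainder 37
92 ÷ 37 → quotient 2, remainder 18
37 ÷ 18 → quotient 2, remainder 1
18 ÷ 1 → quotient 18, remainder 0

[45; 19, 2, 2, 18]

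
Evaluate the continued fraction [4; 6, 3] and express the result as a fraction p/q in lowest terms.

79/19

Starting at the tail and folding back:
Start with 3.
6 + 1/(3/1) = 6 + 1/3 = 19/3
4 + 1/(19/3) = 4 + 3/19 = 79/19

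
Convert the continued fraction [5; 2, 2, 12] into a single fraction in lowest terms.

Start with 12.
2 + 1/(12/1) = 2 + 1/12 = 25/12
2 + 1/(25/12) = 2 + 12/25 = 62/25
5 + 1/(62/25) = 5 + 25/62 = 335/62

335/62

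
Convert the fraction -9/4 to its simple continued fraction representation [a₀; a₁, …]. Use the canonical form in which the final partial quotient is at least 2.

⌊-9/4⌋ = -3, remainder 3
⌊4/3⌋ = 1, remainder 1
⌊3/1⌋ = 3, remainder 0

[-3; 1, 3]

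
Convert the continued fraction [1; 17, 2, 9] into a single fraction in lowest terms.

Start with 9.
2 + 1/(9/1) = 2 + 1/9 = 19/9
17 + 1/(19/9) = 17 + 9/19 = 332/19
1 + 1/(332/19) = 1 + 19/332 = 351/332

351/332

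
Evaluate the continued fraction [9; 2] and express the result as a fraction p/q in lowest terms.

19/2

a_0 = 9: 9/1
a_1 = 2: 19/2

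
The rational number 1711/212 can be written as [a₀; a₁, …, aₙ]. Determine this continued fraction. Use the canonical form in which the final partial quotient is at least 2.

1711 ÷ 212 → quotient 8, remainder 15
212 ÷ 15 → quotient 14, remainder 2
15 ÷ 2 → quotient 7, remainder 1
2 ÷ 1 → quotient 2, remainder 0

[8; 14, 7, 2]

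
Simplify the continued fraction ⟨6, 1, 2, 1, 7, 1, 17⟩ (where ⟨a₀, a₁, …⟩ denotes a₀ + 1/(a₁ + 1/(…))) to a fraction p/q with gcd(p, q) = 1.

4221/626

a_0 = 6: 6/1
a_1 = 1: 7/1
a_2 = 2: 20/3
a_3 = 1: 27/4
a_4 = 7: 209/31
a_5 = 1: 236/35
a_6 = 17: 4221/626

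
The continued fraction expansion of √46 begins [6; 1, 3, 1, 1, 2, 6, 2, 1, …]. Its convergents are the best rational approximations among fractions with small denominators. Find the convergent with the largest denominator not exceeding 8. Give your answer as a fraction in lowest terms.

a_0 = 6: 6/1  (≤ bound)
a_1 = 1: 7/1  (≤ bound)
a_2 = 3: 27/4  (≤ bound)
a_3 = 1: 34/5  (≤ bound)
a_4 = 1: 61/9  (> 8, stop)

34/5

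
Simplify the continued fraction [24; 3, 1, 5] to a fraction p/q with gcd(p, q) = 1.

558/23

Start with 5.
1 + 1/(5/1) = 1 + 1/5 = 6/5
3 + 1/(6/5) = 3 + 5/6 = 23/6
24 + 1/(23/6) = 24 + 6/23 = 558/23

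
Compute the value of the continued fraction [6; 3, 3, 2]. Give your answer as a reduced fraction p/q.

Starting at the tail and folding back:
Start with 2.
3 + 1/(2/1) = 3 + 1/2 = 7/2
3 + 1/(7/2) = 3 + 2/7 = 23/7
6 + 1/(23/7) = 6 + 7/23 = 145/23

145/23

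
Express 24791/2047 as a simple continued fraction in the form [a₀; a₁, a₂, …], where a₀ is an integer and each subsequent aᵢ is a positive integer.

[12; 9, 56, 1, 3]

24791 = 12·2047 + 227, so a_0 = 12
2047 = 9·227 + 4, so a_1 = 9
227 = 56·4 + 3, so a_2 = 56
4 = 1·3 + 1, so a_3 = 1
3 = 3·1 + 0, so a_4 = 3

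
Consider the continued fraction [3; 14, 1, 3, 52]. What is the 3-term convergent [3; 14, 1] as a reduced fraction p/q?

46/15

Start with 1.
14 + 1/(1/1) = 14 + 1/1 = 15/1
3 + 1/(15/1) = 3 + 1/15 = 46/15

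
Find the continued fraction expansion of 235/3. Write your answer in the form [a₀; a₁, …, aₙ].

[78; 3]

Run the Euclidean algorithm, recording each quotient:
⌊235/3⌋ = 78, remainder 1
⌊3/1⌋ = 3, remainder 0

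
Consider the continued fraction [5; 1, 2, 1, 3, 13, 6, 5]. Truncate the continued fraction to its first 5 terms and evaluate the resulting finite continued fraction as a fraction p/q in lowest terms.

Start with 3.
1 + 1/(3/1) = 1 + 1/3 = 4/3
2 + 1/(4/3) = 2 + 3/4 = 11/4
1 + 1/(11/4) = 1 + 4/11 = 15/11
5 + 1/(15/11) = 5 + 11/15 = 86/15

86/15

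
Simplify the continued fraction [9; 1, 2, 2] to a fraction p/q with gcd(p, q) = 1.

68/7

a_0 = 9: 9/1
a_1 = 1: 10/1
a_2 = 2: 29/3
a_3 = 2: 68/7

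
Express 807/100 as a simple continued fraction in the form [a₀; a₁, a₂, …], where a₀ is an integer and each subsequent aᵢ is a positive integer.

807 = 8·100 + 7, so a_0 = 8
100 = 14·7 + 2, so a_1 = 14
7 = 3·2 + 1, so a_2 = 3
2 = 2·1 + 0, so a_3 = 2

[8; 14, 3, 2]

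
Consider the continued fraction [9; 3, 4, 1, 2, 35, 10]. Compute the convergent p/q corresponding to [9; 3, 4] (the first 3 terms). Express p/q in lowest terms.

a_0 = 9: 9/1
a_1 = 3: 28/3
a_2 = 4: 121/13

121/13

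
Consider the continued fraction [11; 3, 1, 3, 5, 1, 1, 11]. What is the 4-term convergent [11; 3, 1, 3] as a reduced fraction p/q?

169/15

Start with 3.
1 + 1/(3/1) = 1 + 1/3 = 4/3
3 + 1/(4/3) = 3 + 3/4 = 15/4
11 + 1/(15/4) = 11 + 4/15 = 169/15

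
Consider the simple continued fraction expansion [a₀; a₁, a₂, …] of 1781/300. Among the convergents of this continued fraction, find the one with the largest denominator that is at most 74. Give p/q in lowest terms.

List convergents until the denominator exceeds the bound:
a_0 = 5: 5/1  (≤ bound)
a_1 = 1: 6/1  (≤ bound)
a_2 = 14: 89/15  (≤ bound)
a_3 = 1: 95/16  (≤ bound)
a_4 = 3: 374/63  (≤ bound)
a_5 = 1: 469/79  (> 74, stop)

374/63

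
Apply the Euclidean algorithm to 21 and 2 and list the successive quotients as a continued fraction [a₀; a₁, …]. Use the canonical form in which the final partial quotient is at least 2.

[10; 2]

21 = 10·2 + 1, so a_0 = 10
2 = 2·1 + 0, so a_1 = 2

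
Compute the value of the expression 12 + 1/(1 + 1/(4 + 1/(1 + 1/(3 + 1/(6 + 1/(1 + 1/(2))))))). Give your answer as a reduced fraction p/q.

6131/478

a_0 = 12: 12/1
a_1 = 1: 13/1
a_2 = 4: 64/5
a_3 = 1: 77/6
a_4 = 3: 295/23
a_5 = 6: 1847/144
a_6 = 1: 2142/167
a_7 = 2: 6131/478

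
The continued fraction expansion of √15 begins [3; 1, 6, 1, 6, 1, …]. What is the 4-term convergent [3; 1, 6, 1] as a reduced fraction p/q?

Build up convergents one term at a time:
a_0 = 3: 3/1
a_1 = 1: 4/1
a_2 = 6: 27/7
a_3 = 1: 31/8

31/8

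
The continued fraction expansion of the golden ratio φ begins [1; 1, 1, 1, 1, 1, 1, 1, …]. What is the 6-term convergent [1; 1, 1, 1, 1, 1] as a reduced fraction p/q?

a_0 = 1: 1/1
a_1 = 1: 2/1
a_2 = 1: 3/2
a_3 = 1: 5/3
a_4 = 1: 8/5
a_5 = 1: 13/8

13/8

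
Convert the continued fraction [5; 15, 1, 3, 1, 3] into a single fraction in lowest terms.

a_0 = 5: 5/1
a_1 = 15: 76/15
a_2 = 1: 81/16
a_3 = 3: 319/63
a_4 = 1: 400/79
a_5 = 3: 1519/300

1519/300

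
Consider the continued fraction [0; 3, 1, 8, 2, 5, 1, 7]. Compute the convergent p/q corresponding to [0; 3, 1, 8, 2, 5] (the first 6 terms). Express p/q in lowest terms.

Collapse the nested fraction from the inside out:
Start with 5.
2 + 1/(5/1) = 2 + 1/5 = 11/5
8 + 1/(11/5) = 8 + 5/11 = 93/11
1 + 1/(93/11) = 1 + 11/93 = 104/93
3 + 1/(104/93) = 3 + 93/104 = 405/104
0 + 1/(405/104) = 0 + 104/405 = 104/405

104/405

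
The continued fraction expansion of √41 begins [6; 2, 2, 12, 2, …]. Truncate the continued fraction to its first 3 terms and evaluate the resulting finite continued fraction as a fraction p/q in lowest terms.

Compute successive convergents:
a_0 = 6: 6/1
a_1 = 2: 13/2
a_2 = 2: 32/5

32/5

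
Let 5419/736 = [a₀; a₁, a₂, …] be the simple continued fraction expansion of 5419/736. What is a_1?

2

5419 ÷ 736 → quotient 7, remainder 267
736 ÷ 267 → quotient 2, remainder 202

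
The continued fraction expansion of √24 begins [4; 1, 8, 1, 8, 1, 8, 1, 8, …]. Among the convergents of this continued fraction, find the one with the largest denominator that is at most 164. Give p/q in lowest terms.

485/99

a_0 = 4: 4/1  (≤ bound)
a_1 = 1: 5/1  (≤ bound)
a_2 = 8: 44/9  (≤ bound)
a_3 = 1: 49/10  (≤ bound)
a_4 = 8: 436/89  (≤ bound)
a_5 = 1: 485/99  (≤ bound)
a_6 = 8: 4316/881  (> 164, stop)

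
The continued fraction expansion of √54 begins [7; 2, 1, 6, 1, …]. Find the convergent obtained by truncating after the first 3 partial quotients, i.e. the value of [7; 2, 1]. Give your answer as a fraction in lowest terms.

22/3

Start with 1.
2 + 1/(1/1) = 2 + 1/1 = 3/1
7 + 1/(3/1) = 7 + 1/3 = 22/3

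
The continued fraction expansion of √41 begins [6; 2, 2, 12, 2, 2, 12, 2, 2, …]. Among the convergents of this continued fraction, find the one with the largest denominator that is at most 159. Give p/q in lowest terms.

826/129

a_0 = 6: 6/1  (≤ bound)
a_1 = 2: 13/2  (≤ bound)
a_2 = 2: 32/5  (≤ bound)
a_3 = 12: 397/62  (≤ bound)
a_4 = 2: 826/129  (≤ bound)
a_5 = 2: 2049/320  (> 159, stop)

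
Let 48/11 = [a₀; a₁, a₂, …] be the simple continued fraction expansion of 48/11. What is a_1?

Apply division with remainder until the remainder is 0:
⌊48/11⌋ = 4, remainder 4
⌊11/4⌋ = 2, remainder 3

2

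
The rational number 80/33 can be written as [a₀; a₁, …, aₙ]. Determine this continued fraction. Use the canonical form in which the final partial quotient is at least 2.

[2; 2, 2, 1, 4]

⌊80/33⌋ = 2, remainder 14
⌊33/14⌋ = 2, remainder 5
⌊14/5⌋ = 2, remainder 4
⌊5/4⌋ = 1, remainder 1
⌊4/1⌋ = 4, remainder 0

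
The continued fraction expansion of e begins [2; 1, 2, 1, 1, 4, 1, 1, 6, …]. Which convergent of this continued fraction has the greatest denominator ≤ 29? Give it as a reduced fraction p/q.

19/7

a_0 = 2: 2/1  (≤ bound)
a_1 = 1: 3/1  (≤ bound)
a_2 = 2: 8/3  (≤ bound)
a_3 = 1: 11/4  (≤ bound)
a_4 = 1: 19/7  (≤ bound)
a_5 = 4: 87/32  (> 29, stop)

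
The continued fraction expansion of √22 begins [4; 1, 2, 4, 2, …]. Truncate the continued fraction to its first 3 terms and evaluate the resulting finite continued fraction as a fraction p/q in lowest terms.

14/3

Start with 2.
1 + 1/(2/1) = 1 + 1/2 = 3/2
4 + 1/(3/2) = 4 + 2/3 = 14/3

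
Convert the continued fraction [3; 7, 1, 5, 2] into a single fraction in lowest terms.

319/102

Start with 2.
5 + 1/(2/1) = 5 + 1/2 = 11/2
1 + 1/(11/2) = 1 + 2/11 = 13/11
7 + 1/(13/11) = 7 + 11/13 = 102/13
3 + 1/(102/13) = 3 + 13/102 = 319/102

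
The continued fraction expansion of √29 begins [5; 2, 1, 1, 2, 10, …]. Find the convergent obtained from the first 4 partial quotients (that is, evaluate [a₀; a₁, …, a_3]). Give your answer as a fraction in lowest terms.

27/5

Start with 1.
1 + 1/(1/1) = 1 + 1/1 = 2/1
2 + 1/(2/1) = 2 + 1/2 = 5/2
5 + 1/(5/2) = 5 + 2/5 = 27/5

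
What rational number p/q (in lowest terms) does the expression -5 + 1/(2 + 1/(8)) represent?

-77/17

a_0 = -5: -5/1
a_1 = 2: -9/2
a_2 = 8: -77/17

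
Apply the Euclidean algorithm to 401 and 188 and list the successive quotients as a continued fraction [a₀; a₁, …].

[2; 7, 1, 1, 12]

401 ÷ 188 → quotient 2, remainder 25
188 ÷ 25 → quotient 7, remainder 13
25 ÷ 13 → quotient 1, remainder 12
13 ÷ 12 → quotient 1, remainder 1
12 ÷ 1 → quotient 12, remainder 0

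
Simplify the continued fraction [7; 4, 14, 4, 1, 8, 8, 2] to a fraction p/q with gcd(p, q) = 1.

317549/43826

Build up convergents one term at a time:
a_0 = 7: 7/1
a_1 = 4: 29/4
a_2 = 14: 413/57
a_3 = 4: 1681/232
a_4 = 1: 2094/289
a_5 = 8: 18433/2544
a_6 = 8: 149558/20641
a_7 = 2: 317549/43826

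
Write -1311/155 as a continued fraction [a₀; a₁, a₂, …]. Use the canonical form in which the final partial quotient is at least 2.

[-9; 1, 1, 5, 2, 6]

-1311 ÷ 155 → quotient -9, remainder 84
155 ÷ 84 → quotient 1, remainder 71
84 ÷ 71 → quotient 1, remainder 13
71 ÷ 13 → quotient 5, remainder 6
13 ÷ 6 → quotient 2, remainder 1
6 ÷ 1 → quotient 6, remainder 0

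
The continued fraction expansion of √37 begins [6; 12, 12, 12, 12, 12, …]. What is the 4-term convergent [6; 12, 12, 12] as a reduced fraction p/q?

a_0 = 6: 6/1
a_1 = 12: 73/12
a_2 = 12: 882/145
a_3 = 12: 10657/1752

10657/1752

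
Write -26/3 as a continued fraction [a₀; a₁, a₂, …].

-26 ÷ 3 → quotient -9, remainder 1
3 ÷ 1 → quotient 3, remainder 0

[-9; 3]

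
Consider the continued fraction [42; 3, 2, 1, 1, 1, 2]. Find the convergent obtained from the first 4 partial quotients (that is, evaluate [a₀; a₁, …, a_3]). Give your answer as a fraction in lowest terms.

a_0 = 42: 42/1
a_1 = 3: 127/3
a_2 = 2: 296/7
a_3 = 1: 423/10

423/10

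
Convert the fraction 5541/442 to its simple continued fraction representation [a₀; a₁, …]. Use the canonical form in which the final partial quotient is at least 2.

[12; 1, 1, 6, 2, 2, 6]

5541 = 12·442 + 237, so a_0 = 12
442 = 1·237 + 205, so a_1 = 1
237 = 1·205 + 32, so a_2 = 1
205 = 6·32 + 13, so a_3 = 6
32 = 2·13 + 6, so a_4 = 2
13 = 2·6 + 1, so a_5 = 2
6 = 6·1 + 0, so a_6 = 6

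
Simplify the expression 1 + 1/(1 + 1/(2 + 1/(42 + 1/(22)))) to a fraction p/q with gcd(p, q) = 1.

4669/2797

Start with 22.
42 + 1/(22/1) = 42 + 1/22 = 925/22
2 + 1/(925/22) = 2 + 22/925 = 1872/925
1 + 1/(1872/925) = 1 + 925/1872 = 2797/1872
1 + 1/(2797/1872) = 1 + 1872/2797 = 4669/2797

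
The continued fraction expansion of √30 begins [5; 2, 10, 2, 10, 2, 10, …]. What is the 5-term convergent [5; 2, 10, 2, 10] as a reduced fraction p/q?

Compute successive convergents:
a_0 = 5: 5/1
a_1 = 2: 11/2
a_2 = 10: 115/21
a_3 = 2: 241/44
a_4 = 10: 2525/461

2525/461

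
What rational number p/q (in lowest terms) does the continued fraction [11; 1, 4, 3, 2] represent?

a_0 = 11: 11/1
a_1 = 1: 12/1
a_2 = 4: 59/5
a_3 = 3: 189/16
a_4 = 2: 437/37

437/37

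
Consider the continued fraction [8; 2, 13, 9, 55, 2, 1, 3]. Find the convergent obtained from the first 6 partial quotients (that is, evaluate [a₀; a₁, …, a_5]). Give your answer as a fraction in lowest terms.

Build up convergents one term at a time:
a_0 = 8: 8/1
a_1 = 2: 17/2
a_2 = 13: 229/27
a_3 = 9: 2078/245
a_4 = 55: 114519/13502
a_5 = 2: 231116/27249

231116/27249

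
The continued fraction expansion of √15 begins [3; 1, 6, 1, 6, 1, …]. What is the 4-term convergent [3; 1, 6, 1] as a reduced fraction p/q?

Compute successive convergents:
a_0 = 3: 3/1
a_1 = 1: 4/1
a_2 = 6: 27/7
a_3 = 1: 31/8

31/8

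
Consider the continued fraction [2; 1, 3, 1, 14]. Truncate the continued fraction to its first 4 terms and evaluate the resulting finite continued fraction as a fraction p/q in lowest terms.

14/5

a_0 = 2: 2/1
a_1 = 1: 3/1
a_2 = 3: 11/4
a_3 = 1: 14/5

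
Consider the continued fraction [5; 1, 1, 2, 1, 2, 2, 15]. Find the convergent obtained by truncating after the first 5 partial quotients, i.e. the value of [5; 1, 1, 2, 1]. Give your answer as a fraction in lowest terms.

Compute successive convergents:
a_0 = 5: 5/1
a_1 = 1: 6/1
a_2 = 1: 11/2
a_3 = 2: 28/5
a_4 = 1: 39/7

39/7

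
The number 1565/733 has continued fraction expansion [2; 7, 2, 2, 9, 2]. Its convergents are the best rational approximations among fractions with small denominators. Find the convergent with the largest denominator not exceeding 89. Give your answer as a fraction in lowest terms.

List convergents until the denominator exceeds the bound:
a_0 = 2: 2/1  (≤ bound)
a_1 = 7: 15/7  (≤ bound)
a_2 = 2: 32/15  (≤ bound)
a_3 = 2: 79/37  (≤ bound)
a_4 = 9: 743/348  (> 89, stop)

79/37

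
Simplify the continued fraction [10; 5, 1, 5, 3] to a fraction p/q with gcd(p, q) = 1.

a_0 = 10: 10/1
a_1 = 5: 51/5
a_2 = 1: 61/6
a_3 = 5: 356/35
a_4 = 3: 1129/111

1129/111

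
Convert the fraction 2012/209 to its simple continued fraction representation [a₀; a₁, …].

Repeatedly divide and take the remainder:
2012 = 9·209 + 131, so a_0 = 9
209 = 1·131 + 78, so a_1 = 1
131 = 1·78 + 53, so a_2 = 1
78 = 1·53 + 25, so a_3 = 1
53 = 2·25 + 3, so a_4 = 2
25 = 8·3 + 1, so a_5 = 8
3 = 3·1 + 0, so a_6 = 3

[9; 1, 1, 1, 2, 8, 3]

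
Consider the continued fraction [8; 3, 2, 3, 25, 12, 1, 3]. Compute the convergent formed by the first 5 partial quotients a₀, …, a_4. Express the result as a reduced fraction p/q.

Start with 25.
3 + 1/(25/1) = 3 + 1/25 = 76/25
2 + 1/(76/25) = 2 + 25/76 = 177/76
3 + 1/(177/76) = 3 + 76/177 = 607/177
8 + 1/(607/177) = 8 + 177/607 = 5033/607

5033/607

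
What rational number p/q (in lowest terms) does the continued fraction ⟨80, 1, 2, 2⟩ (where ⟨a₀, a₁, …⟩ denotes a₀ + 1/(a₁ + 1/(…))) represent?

565/7

Use the convergent recurrence hₖ = aₖ·hₖ₋₁ + hₖ₋₂ (and likewise for the denominators kₖ):
a_0 = 80: 80/1
a_1 = 1: 81/1
a_2 = 2: 242/3
a_3 = 2: 565/7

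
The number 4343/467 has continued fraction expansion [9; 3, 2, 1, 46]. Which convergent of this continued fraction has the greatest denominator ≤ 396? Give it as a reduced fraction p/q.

a_0 = 9: 9/1  (≤ bound)
a_1 = 3: 28/3  (≤ bound)
a_2 = 2: 65/7  (≤ bound)
a_3 = 1: 93/10  (≤ bound)
a_4 = 46: 4343/467  (> 396, stop)

93/10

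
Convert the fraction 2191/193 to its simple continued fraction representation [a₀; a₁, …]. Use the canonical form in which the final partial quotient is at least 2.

[11; 2, 1, 5, 5, 2]

2191 ÷ 193 → quotient 11, remainder 68
193 ÷ 68 → quotient 2, remainder 57
68 ÷ 57 → quotient 1, remainder 11
57 ÷ 11 → quotient 5, remainder 2
11 ÷ 2 → quotient 5, remainder 1
2 ÷ 1 → quotient 2, remainder 0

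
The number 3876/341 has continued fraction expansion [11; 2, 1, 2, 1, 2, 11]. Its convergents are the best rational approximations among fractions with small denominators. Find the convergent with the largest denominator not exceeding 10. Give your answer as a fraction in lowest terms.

a_0 = 11: 11/1  (≤ bound)
a_1 = 2: 23/2  (≤ bound)
a_2 = 1: 34/3  (≤ bound)
a_3 = 2: 91/8  (≤ bound)
a_4 = 1: 125/11  (> 10, stop)

91/8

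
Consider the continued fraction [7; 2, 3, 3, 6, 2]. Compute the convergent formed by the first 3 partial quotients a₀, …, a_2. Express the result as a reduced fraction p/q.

52/7

a_0 = 7: 7/1
a_1 = 2: 15/2
a_2 = 3: 52/7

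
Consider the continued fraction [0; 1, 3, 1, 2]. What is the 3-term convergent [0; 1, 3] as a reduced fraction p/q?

3/4

Use the convergent recurrence hₖ = aₖ·hₖ₋₁ + hₖ₋₂ (and likewise for the denominators kₖ):
a_0 = 0: 0/1
a_1 = 1: 1/1
a_2 = 3: 3/4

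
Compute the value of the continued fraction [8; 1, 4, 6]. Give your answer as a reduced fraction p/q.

Build up convergents one term at a time:
a_0 = 8: 8/1
a_1 = 1: 9/1
a_2 = 4: 44/5
a_3 = 6: 273/31

273/31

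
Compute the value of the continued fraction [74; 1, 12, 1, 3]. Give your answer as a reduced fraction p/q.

a_0 = 74: 74/1
a_1 = 1: 75/1
a_2 = 12: 974/13
a_3 = 1: 1049/14
a_4 = 3: 4121/55

4121/55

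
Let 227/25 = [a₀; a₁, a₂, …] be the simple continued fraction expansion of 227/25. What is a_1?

12

⌊227/25⌋ = 9, remainder 2
⌊25/2⌋ = 12, remainder 1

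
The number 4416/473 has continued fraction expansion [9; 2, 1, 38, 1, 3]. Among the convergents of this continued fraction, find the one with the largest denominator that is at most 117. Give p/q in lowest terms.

List convergents until the denominator exceeds the bound:
a_0 = 9: 9/1  (≤ bound)
a_1 = 2: 19/2  (≤ bound)
a_2 = 1: 28/3  (≤ bound)
a_3 = 38: 1083/116  (≤ bound)
a_4 = 1: 1111/119  (> 117, stop)

1083/116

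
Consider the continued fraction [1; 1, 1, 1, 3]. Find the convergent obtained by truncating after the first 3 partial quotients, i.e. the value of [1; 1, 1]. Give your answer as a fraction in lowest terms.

Start with 1.
1 + 1/(1/1) = 1 + 1/1 = 2/1
1 + 1/(2/1) = 1 + 1/2 = 3/2

3/2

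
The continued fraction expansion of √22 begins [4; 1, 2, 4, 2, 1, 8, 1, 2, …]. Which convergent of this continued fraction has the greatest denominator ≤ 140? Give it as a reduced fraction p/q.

a_0 = 4: 4/1  (≤ bound)
a_1 = 1: 5/1  (≤ bound)
a_2 = 2: 14/3  (≤ bound)
a_3 = 4: 61/13  (≤ bound)
a_4 = 2: 136/29  (≤ bound)
a_5 = 1: 197/42  (≤ bound)
a_6 = 8: 1712/365  (> 140, stop)

197/42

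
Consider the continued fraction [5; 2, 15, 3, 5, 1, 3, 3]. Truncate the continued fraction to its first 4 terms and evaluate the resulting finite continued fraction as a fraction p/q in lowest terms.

Start with 3.
15 + 1/(3/1) = 15 + 1/3 = 46/3
2 + 1/(46/3) = 2 + 3/46 = 95/46
5 + 1/(95/46) = 5 + 46/95 = 521/95

521/95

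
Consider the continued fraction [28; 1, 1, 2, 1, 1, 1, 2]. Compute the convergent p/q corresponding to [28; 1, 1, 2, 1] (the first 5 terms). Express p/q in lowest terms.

Starting at the tail and folding back:
Start with 1.
2 + 1/(1/1) = 2 + 1/1 = 3/1
1 + 1/(3/1) = 1 + 1/3 = 4/3
1 + 1/(4/3) = 1 + 3/4 = 7/4
28 + 1/(7/4) = 28 + 4/7 = 200/7

200/7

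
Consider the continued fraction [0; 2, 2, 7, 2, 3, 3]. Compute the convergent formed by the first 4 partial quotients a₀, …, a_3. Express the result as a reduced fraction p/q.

15/37

Use the convergent recurrence hₖ = aₖ·hₖ₋₁ + hₖ₋₂ (and likewise for the denominators kₖ):
a_0 = 0: 0/1
a_1 = 2: 1/2
a_2 = 2: 2/5
a_3 = 7: 15/37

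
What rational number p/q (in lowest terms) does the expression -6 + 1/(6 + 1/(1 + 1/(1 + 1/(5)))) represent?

a_0 = -6: -6/1
a_1 = 6: -35/6
a_2 = 1: -41/7
a_3 = 1: -76/13
a_4 = 5: -421/72

-421/72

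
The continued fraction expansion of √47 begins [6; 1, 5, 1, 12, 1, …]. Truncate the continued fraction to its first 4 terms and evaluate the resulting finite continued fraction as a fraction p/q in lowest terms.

48/7

Build up convergents one term at a time:
a_0 = 6: 6/1
a_1 = 1: 7/1
a_2 = 5: 41/6
a_3 = 1: 48/7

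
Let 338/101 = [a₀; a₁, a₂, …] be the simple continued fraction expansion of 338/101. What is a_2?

⌊338/101⌋ = 3, remainder 35
⌊101/35⌋ = 2, remainder 31
⌊35/31⌋ = 1, remainder 4

1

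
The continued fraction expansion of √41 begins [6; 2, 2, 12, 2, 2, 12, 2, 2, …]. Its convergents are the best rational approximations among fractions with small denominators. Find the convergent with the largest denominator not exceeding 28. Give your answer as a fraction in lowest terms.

32/5

List convergents until the denominator exceeds the bound:
a_0 = 6: 6/1  (≤ bound)
a_1 = 2: 13/2  (≤ bound)
a_2 = 2: 32/5  (≤ bound)
a_3 = 12: 397/62  (> 28, stop)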